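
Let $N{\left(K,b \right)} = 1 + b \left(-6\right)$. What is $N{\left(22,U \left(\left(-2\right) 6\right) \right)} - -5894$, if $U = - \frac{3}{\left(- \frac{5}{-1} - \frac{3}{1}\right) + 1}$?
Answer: $5823$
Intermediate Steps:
$U = -1$ ($U = - \frac{3}{\left(\left(-5\right) \left(-1\right) - 3\right) + 1} = - \frac{3}{\left(5 - 3\right) + 1} = - \frac{3}{2 + 1} = - \frac{3}{3} = \left(-3\right) \frac{1}{3} = -1$)
$N{\left(K,b \right)} = 1 - 6 b$
$N{\left(22,U \left(\left(-2\right) 6\right) \right)} - -5894 = \left(1 - 6 \left(- \left(-2\right) 6\right)\right) - -5894 = \left(1 - 6 \left(\left(-1\right) \left(-12\right)\right)\right) + 5894 = \left(1 - 72\right) + 5894 = -71 + 5894 = 5823$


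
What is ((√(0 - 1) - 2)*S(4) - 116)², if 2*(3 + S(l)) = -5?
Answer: 43979/4 + 1155*I ≈ 10995.0 + 1155.0*I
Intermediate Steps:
S(l) = -11/2 (S(l) = -3 + (½)*(-5) = -3 - 5/2 = -11/2)
((√(0 - 1) - 2)*S(4) - 116)² = ((√(0 - 1) - 2)*(-11/2) - 116)² = ((√(-1) - 2)*(-11/2) - 116)² = ((I - 2)*(-11/2) - 116)² = ((-2 + I)*(-11/2) - 116)² = ((11 - 11*I/2) - 116)² = (-105 - 11*I/2)²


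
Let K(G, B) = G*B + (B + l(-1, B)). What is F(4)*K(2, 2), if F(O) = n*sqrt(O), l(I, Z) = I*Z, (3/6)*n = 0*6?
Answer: 0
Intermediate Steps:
n = 0 (n = 2*(0*6) = 2*0 = 0)
F(O) = 0 (F(O) = 0*sqrt(O) = 0)
K(G, B) = B*G (K(G, B) = G*B + (B - B) = B*G + 0 = B*G)
F(4)*K(2, 2) = 0*(2*2) = 0*4 = 0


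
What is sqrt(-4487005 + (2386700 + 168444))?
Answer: I*sqrt(1931861) ≈ 1389.9*I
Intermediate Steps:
sqrt(-4487005 + (2386700 + 168444)) = sqrt(-4487005 + 2555144) = sqrt(-1931861) = I*sqrt(1931861)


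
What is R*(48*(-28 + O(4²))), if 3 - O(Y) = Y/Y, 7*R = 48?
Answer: -59904/7 ≈ -8557.7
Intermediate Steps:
R = 48/7 (R = (⅐)*48 = 48/7 ≈ 6.8571)
O(Y) = 2 (O(Y) = 3 - Y/Y = 3 - 1*1 = 3 - 1 = 2)
R*(48*(-28 + O(4²))) = 48*(48*(-28 + 2))/7 = 48*(48*(-26))/7 = (48/7)*(-1248) = -59904/7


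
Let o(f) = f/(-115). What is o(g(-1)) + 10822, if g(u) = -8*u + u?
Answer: 1244523/115 ≈ 10822.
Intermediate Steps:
g(u) = -7*u
o(f) = -f/115 (o(f) = f*(-1/115) = -f/115)
o(g(-1)) + 10822 = -(-7)*(-1)/115 + 10822 = -1/115*7 + 10822 = -7/115 + 10822 = 1244523/115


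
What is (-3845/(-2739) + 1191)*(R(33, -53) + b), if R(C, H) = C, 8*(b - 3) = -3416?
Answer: -1277003654/2739 ≈ -4.6623e+5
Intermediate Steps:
b = -424 (b = 3 + (⅛)*(-3416) = 3 - 427 = -424)
(-3845/(-2739) + 1191)*(R(33, -53) + b) = (-3845/(-2739) + 1191)*(33 - 424) = (-3845*(-1/2739) + 1191)*(-391) = (3845/2739 + 1191)*(-391) = (3265994/2739)*(-391) = -1277003654/2739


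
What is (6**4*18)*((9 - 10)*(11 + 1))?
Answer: -279936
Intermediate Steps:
(6**4*18)*((9 - 10)*(11 + 1)) = (1296*18)*(-1*12) = 23328*(-12) = -279936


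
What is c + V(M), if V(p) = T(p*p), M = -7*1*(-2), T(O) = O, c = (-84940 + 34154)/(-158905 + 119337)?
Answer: 3903057/19784 ≈ 197.28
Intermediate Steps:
c = 25393/19784 (c = -50786/(-39568) = -50786*(-1/39568) = 25393/19784 ≈ 1.2835)
M = 14 (M = -7*(-2) = 14)
V(p) = p² (V(p) = p*p = p²)
c + V(M) = 25393/19784 + 14² = 25393/19784 + 196 = 3903057/19784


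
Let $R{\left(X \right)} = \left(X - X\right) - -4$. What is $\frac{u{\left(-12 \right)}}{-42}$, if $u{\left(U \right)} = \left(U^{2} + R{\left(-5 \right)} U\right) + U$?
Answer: $-2$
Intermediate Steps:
$R{\left(X \right)} = 4$ ($R{\left(X \right)} = 0 + 4 = 4$)
$u{\left(U \right)} = U^{2} + 5 U$ ($u{\left(U \right)} = \left(U^{2} + 4 U\right) + U = U^{2} + 5 U$)
$\frac{u{\left(-12 \right)}}{-42} = \frac{\left(-12\right) \left(5 - 12\right)}{-42} = \left(-12\right) \left(-7\right) \left(- \frac{1}{42}\right) = 84 \left(- \frac{1}{42}\right) = -2$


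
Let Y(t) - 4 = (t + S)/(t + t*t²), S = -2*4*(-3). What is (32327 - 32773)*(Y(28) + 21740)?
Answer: -53289548678/5495 ≈ -9.6978e+6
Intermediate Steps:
S = 24 (S = -8*(-3) = 24)
Y(t) = 4 + (24 + t)/(t + t³) (Y(t) = 4 + (t + 24)/(t + t*t²) = 4 + (24 + t)/(t + t³))
(32327 - 32773)*(Y(28) + 21740) = (32327 - 32773)*((24 + 4*28³ + 5*28)/(28 + 28³) + 21740) = -446*((24 + 4*21952 + 140)/(28 + 21952) + 21740) = -446*((24 + 87808 + 140)/21980 + 21740) = -446*((1/21980)*87972 + 21740) = -446*(21993/5495 + 21740) = -446*119483293/5495 = -53289548678/5495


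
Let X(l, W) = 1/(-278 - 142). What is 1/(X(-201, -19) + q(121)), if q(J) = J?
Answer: 420/50819 ≈ 0.0082646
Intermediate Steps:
X(l, W) = -1/420 (X(l, W) = 1/(-420) = -1/420)
1/(X(-201, -19) + q(121)) = 1/(-1/420 + 121) = 1/(50819/420) = 420/50819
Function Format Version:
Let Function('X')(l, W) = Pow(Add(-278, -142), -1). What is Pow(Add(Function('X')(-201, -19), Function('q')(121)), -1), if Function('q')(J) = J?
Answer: Rational(420, 50819) ≈ 0.0082646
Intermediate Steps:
Function('X')(l, W) = Rational(-1, 420) (Function('X')(l, W) = Pow(-420, -1) = Rational(-1, 420))
Pow(Add(Function('X')(-201, -19), Function('q')(121)), -1) = Pow(Add(Rational(-1, 420), 121), -1) = Pow(Rational(50819, 420), -1) = Rational(420, 50819)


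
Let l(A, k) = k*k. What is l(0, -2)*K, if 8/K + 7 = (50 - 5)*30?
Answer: 32/1343 ≈ 0.023827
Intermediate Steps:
l(A, k) = k²
K = 8/1343 (K = 8/(-7 + (50 - 5)*30) = 8/(-7 + 45*30) = 8/(-7 + 1350) = 8/1343 ≈ 0.0059568)
l(0, -2)*K = (-2)²*(8/1343) = 4*(8/1343) = 32/1343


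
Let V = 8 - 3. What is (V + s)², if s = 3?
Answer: 64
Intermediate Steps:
V = 5
(V + s)² = (5 + 3)² = 8² = 64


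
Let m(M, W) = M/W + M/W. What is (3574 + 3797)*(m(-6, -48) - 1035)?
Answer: -30508569/4 ≈ -7.6271e+6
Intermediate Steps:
m(M, W) = 2*M/W
(3574 + 3797)*(m(-6, -48) - 1035) = (3574 + 3797)*(2*(-6)/(-48) - 1035) = 7371*(2*(-6)*(-1/48) - 1035) = 7371*(¼ - 1035) = 7371*(-4139/4) = -30508569/4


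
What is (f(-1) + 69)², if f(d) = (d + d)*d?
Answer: 5041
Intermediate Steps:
f(d) = 2*d² (f(d) = (2*d)*d = 2*d²)
(f(-1) + 69)² = (2*(-1)² + 69)² = (2*1 + 69)² = (2 + 69)² = 71² = 5041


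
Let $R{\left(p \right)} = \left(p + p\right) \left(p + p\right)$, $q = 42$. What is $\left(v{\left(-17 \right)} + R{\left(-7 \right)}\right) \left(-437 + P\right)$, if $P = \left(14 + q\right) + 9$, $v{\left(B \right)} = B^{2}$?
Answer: $-180420$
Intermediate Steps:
$R{\left(p \right)} = 4 p^{2}$ ($R{\left(p \right)} = 2 p 2 p = 4 p^{2}$)
$P = 65$ ($P = \left(14 + 42\right) + 9 = 56 + 9 = 65$)
$\left(v{\left(-17 \right)} + R{\left(-7 \right)}\right) \left(-437 + P\right) = \left(\left(-17\right)^{2} + 4 \left(-7\right)^{2}\right) \left(-437 + 65\right) = \left(289 + 4 \cdot 49\right) \left(-372\right) = \left(289 + 196\right) \left(-372\right) = 485 \left(-372\right) = -180420$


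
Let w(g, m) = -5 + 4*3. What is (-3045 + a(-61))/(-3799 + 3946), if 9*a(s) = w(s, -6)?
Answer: -3914/189 ≈ -20.709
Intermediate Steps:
w(g, m) = 7 (w(g, m) = -5 + 12 = 7)
a(s) = 7/9 (a(s) = (1/9)*7 = 7/9)
(-3045 + a(-61))/(-3799 + 3946) = (-3045 + 7/9)/(-3799 + 3946) = -27398/9/147 = -27398/9*1/147 = -3914/189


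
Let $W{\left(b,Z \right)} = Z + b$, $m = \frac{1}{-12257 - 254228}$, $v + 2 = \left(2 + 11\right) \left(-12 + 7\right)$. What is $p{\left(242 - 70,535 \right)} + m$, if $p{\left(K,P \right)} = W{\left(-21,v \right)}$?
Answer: $- \frac{23450681}{266485} \approx -88.0$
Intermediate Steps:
$v = -67$ ($v = -2 + \left(2 + 11\right) \left(-12 + 7\right) = -2 + 13 \left(-5\right) = -2 - 65 = -67$)
$m = - \frac{1}{266485}$ ($m = \frac{1}{-266485} = - \frac{1}{266485} \approx -3.7526 \cdot 10^{-6}$)
$p{\left(K,P \right)} = -88$ ($p{\left(K,P \right)} = -67 - 21 = -88$)
$p{\left(242 - 70,535 \right)} + m = -88 - \frac{1}{266485} = - \frac{23450681}{266485}$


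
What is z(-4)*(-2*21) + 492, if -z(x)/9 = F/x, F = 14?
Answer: -831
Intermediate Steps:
z(x) = -126/x
z(-4)*(-2*21) + 492 = (-126/(-4))*(-2*21) + 492 = -126*(-¼)*(-42) + 492 = (63/2)*(-42) + 492 = -1323 + 492 = -831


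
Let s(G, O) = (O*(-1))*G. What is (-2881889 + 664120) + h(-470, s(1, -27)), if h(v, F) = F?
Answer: -2217742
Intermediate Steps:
s(G, O) = -G*O (s(G, O) = (-O)*G = -G*O)
(-2881889 + 664120) + h(-470, s(1, -27)) = (-2881889 + 664120) - 1*1*(-27) = -2217769 + 27 = -2217742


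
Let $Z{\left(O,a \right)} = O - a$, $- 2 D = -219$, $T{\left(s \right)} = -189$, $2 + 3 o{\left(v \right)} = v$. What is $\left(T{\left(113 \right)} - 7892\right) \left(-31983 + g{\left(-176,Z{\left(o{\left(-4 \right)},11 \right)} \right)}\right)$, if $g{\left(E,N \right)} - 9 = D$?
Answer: $\frac{514994049}{2} \approx 2.575 \cdot 10^{8}$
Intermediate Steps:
$o{\left(v \right)} = - \frac{2}{3} + \frac{v}{3}$
$D = \frac{219}{2}$ ($D = \left(- \frac{1}{2}\right) \left(-219\right) = \frac{219}{2} \approx 109.5$)
$g{\left(E,N \right)} = \frac{237}{2}$ ($g{\left(E,N \right)} = 9 + \frac{219}{2} = \frac{237}{2}$)
$\left(T{\left(113 \right)} - 7892\right) \left(-31983 + g{\left(-176,Z{\left(o{\left(-4 \right)},11 \right)} \right)}\right) = \left(-189 - 7892\right) \left(-31983 + \frac{237}{2}\right) = \left(-8081\right) \left(- \frac{63729}{2}\right) = \frac{514994049}{2}$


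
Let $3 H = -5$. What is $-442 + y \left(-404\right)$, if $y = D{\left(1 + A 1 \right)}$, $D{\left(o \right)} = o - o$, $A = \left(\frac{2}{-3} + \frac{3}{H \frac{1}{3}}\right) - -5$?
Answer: $-442$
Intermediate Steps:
$H = - \frac{5}{3}$ ($H = \frac{1}{3} \left(-5\right) = - \frac{5}{3} \approx -1.6667$)
$A = - \frac{16}{15}$ ($A = \left(\frac{2}{-3} + \frac{3}{\left(- \frac{5}{3}\right) \frac{1}{3}}\right) - -5 = \left(2 \left(- \frac{1}{3}\right) + \frac{3}{\left(- \frac{5}{3}\right) \frac{1}{3}}\right) + 5 = \left(- \frac{2}{3} + \frac{3}{- \frac{5}{9}}\right) + 5 = \left(- \frac{2}{3} + 3 \left(- \frac{9}{5}\right)\right) + 5 = \left(- \frac{2}{3} - \frac{27}{5}\right) + 5 = - \frac{91}{15} + 5 = - \frac{16}{15} \approx -1.0667$)
$D{\left(o \right)} = 0$
$y = 0$
$-442 + y \left(-404\right) = -442 + 0 \left(-404\right) = -442 + 0 = -442$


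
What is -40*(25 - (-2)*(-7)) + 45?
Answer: -395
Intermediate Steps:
-40*(25 - (-2)*(-7)) + 45 = -40*(25 - 1*14) + 45 = -40*(25 - 14) + 45 = -40*11 + 45 = -440 + 45 = -395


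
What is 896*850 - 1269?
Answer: 760331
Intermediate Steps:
896*850 - 1269 = 761600 - 1269 = 760331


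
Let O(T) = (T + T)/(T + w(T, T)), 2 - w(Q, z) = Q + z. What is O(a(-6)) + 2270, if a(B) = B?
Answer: 4537/2 ≈ 2268.5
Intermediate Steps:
w(Q, z) = 2 - Q - z (w(Q, z) = 2 - (Q + z) = 2 + (-Q - z) = 2 - Q - z)
O(T) = 2*T/(2 - T) (O(T) = (T + T)/(T + (2 - T - T)) = (2*T)/(T + (2 - 2*T)) = (2*T)/(2 - T) = 2*T/(2 - T))
O(a(-6)) + 2270 = 2*(-6)/(2 - 1*(-6)) + 2270 = 2*(-6)/(2 + 6) + 2270 = 2*(-6)/8 + 2270 = 2*(-6)*(1/8) + 2270 = -3/2 + 2270 = 4537/2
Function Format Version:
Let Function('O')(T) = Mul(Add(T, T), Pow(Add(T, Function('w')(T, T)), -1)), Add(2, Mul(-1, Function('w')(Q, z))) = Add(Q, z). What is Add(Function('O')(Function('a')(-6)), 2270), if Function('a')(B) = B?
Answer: Rational(4537, 2) ≈ 2268.5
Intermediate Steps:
Function('w')(Q, z) = Add(2, Mul(-1, Q), Mul(-1, z)) (Function('w')(Q, z) = Add(2, Mul(-1, Add(Q, z))) = Add(2, Add(Mul(-1, Q), Mul(-1, z))) = Add(2, Mul(-1, Q), Mul(-1, z)))
Function('O')(T) = Mul(2, T, Pow(Add(2, Mul(-1, T)), -1)) (Function('O')(T) = Mul(Add(T, T), Pow(Add(T, Add(2, Mul(-1, T), Mul(-1, T))), -1)) = Mul(Mul(2, T), Pow(Add(T, Add(2, Mul(-2, T))), -1)) = Mul(Mul(2, T), Pow(Add(2, Mul(-1, T)), -1)) = Mul(2, T, Pow(Add(2, Mul(-1, T)), -1)))
Add(Function('O')(Function('a')(-6)), 2270) = Add(Mul(2, -6, Pow(Add(2, Mul(-1, -6)), -1)), 2270) = Add(Mul(2, -6, Pow(Add(2, 6), -1)), 2270) = Add(Mul(2, -6, Pow(8, -1)), 2270) = Add(Mul(2, -6, Rational(1, 8)), 2270) = Add(Rational(-3, 2), 2270) = Rational(4537, 2)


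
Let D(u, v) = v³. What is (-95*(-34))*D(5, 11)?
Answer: 4299130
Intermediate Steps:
(-95*(-34))*D(5, 11) = -95*(-34)*11³ = 3230*1331 = 4299130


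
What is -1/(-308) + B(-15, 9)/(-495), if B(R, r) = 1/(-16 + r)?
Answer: 7/1980 ≈ 0.0035354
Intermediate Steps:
-1/(-308) + B(-15, 9)/(-495) = -1/(-308) + 1/((-16 + 9)*(-495)) = -1*(-1/308) - 1/495/(-7) = 1/308 - 1/7*(-1/495) = 1/308 + 1/3465 = 7/1980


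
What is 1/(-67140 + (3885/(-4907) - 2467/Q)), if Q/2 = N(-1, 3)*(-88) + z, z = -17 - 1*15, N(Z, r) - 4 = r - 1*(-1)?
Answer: -1031872/69278973673 ≈ -1.4894e-5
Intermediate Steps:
N(Z, r) = 5 + r (N(Z, r) = 4 + (r - 1*(-1)) = 4 + (r + 1) = 4 + (1 + r) = 5 + r)
z = -32 (z = -17 - 15 = -32)
Q = -1472 (Q = 2*((5 + 3)*(-88) - 32) = 2*(8*(-88) - 32) = 2*(-704 - 32) = 2*(-736) = -1472)
1/(-67140 + (3885/(-4907) - 2467/Q)) = 1/(-67140 + (3885/(-4907) - 2467/(-1472))) = 1/(-67140 + (3885*(-1/4907) - 2467*(-1/1472))) = 1/(-67140 + (-555/701 + 2467/1472)) = 1/(-67140 + 912407/1031872) = 1/(-69278973673/1031872) = -1031872/69278973673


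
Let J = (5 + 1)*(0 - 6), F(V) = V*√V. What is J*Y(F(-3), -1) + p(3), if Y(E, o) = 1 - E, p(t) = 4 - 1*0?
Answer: -32 - 108*I*√3 ≈ -32.0 - 187.06*I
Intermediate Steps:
p(t) = 4 (p(t) = 4 + 0 = 4)
F(V) = V^(3/2)
J = -36 (J = 6*(-6) = -36)
J*Y(F(-3), -1) + p(3) = -36*(1 - (-3)^(3/2)) + 4 = -36*(1 - (-3)*I*√3) + 4 = -36*(1 + 3*I*√3) + 4 = (-36 - 108*I*√3) + 4 = -32 - 108*I*√3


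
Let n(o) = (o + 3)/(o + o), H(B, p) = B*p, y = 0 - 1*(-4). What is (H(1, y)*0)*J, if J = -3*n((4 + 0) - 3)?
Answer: 0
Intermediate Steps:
y = 4 (y = 0 + 4 = 4)
n(o) = (3 + o)/(2*o) (n(o) = (3 + o)/((2*o)) = (3 + o)*(1/(2*o)) = (3 + o)/(2*o))
J = -6 (J = -3*(3 + ((4 + 0) - 3))/(2*((4 + 0) - 3)) = -3*(3 + (4 - 3))/(2*(4 - 3)) = -3*(3 + 1)/(2*1) = -3*4/2 = -3*2 = -6)
(H(1, y)*0)*J = ((1*4)*0)*(-6) = (4*0)*(-6) = 0*(-6) = 0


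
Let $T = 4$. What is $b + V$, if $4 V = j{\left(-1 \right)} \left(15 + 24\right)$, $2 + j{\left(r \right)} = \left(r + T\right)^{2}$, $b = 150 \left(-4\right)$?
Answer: $- \frac{2127}{4} \approx -531.75$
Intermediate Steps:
$b = -600$
$j{\left(r \right)} = -2 + \left(4 + r\right)^{2}$ ($j{\left(r \right)} = -2 + \left(r + 4\right)^{2} = -2 + \left(4 + r\right)^{2}$)
$V = \frac{273}{4}$ ($V = \frac{\left(-2 + \left(4 - 1\right)^{2}\right) \left(15 + 24\right)}{4} = \frac{\left(-2 + 3^{2}\right) 39}{4} = \frac{\left(-2 + 9\right) 39}{4} = \frac{7 \cdot 39}{4} = \frac{1}{4} \cdot 273 = \frac{273}{4} \approx 68.25$)
$b + V = -600 + \frac{273}{4} = - \frac{2127}{4}$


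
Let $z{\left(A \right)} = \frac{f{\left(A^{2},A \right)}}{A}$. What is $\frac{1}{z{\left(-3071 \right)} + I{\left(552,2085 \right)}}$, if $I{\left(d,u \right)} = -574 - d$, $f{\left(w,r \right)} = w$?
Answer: $- \frac{1}{4197} \approx -0.00023827$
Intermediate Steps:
$z{\left(A \right)} = A$ ($z{\left(A \right)} = \frac{A^{2}}{A} = A$)
$\frac{1}{z{\left(-3071 \right)} + I{\left(552,2085 \right)}} = \frac{1}{-3071 - 1126} = \frac{1}{-4197} = - \frac{1}{4197}$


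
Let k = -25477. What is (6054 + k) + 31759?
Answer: 12336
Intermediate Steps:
(6054 + k) + 31759 = (6054 - 25477) + 31759 = -19423 + 31759 = 12336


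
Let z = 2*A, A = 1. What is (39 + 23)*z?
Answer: 124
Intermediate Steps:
z = 2 (z = 2*1 = 2)
(39 + 23)*z = (39 + 23)*2 = 62*2 = 124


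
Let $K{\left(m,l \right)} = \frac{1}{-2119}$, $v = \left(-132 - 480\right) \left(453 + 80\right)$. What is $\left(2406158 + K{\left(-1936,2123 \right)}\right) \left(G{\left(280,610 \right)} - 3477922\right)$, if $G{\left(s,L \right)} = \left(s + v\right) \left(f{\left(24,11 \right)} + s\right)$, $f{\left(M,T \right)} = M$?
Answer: $- \frac{522898994513793186}{2119} \approx -2.4677 \cdot 10^{14}$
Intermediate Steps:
$v = -326196$ ($v = \left(-612\right) 533 = -326196$)
$G{\left(s,L \right)} = \left(-326196 + s\right) \left(24 + s\right)$ ($G{\left(s,L \right)} = \left(s - 326196\right) \left(24 + s\right) = \left(-326196 + s\right) \left(24 + s\right)$)
$K{\left(m,l \right)} = - \frac{1}{2119}$
$\left(2406158 + K{\left(-1936,2123 \right)}\right) \left(G{\left(280,610 \right)} - 3477922\right) = \left(2406158 - \frac{1}{2119}\right) \left(\left(-7828704 + 280^{2} - 91328160\right) - 3477922\right) = \frac{5098648801 \left(\left(-7828704 + 78400 - 91328160\right) - 3477922\right)}{2119} = \frac{5098648801 \left(-99078464 - 3477922\right)}{2119} = \frac{5098648801}{2119} \left(-102556386\right) = - \frac{522898994513793186}{2119}$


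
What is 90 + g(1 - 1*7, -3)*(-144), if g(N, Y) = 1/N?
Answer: 114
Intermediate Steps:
90 + g(1 - 1*7, -3)*(-144) = 90 - 144/(1 - 1*7) = 90 - 144/(1 - 7) = 90 - 144/(-6) = 90 - ⅙*(-144) = 90 + 24 = 114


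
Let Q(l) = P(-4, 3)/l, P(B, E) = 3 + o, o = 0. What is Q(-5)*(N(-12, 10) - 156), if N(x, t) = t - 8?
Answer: 462/5 ≈ 92.400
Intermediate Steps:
P(B, E) = 3 (P(B, E) = 3 + 0 = 3)
N(x, t) = -8 + t
Q(l) = 3/l
Q(-5)*(N(-12, 10) - 156) = (3/(-5))*((-8 + 10) - 156) = (3*(-⅕))*(2 - 156) = -⅗*(-154) = 462/5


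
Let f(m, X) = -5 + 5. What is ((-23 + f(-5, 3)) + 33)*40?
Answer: 400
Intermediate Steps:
f(m, X) = 0
((-23 + f(-5, 3)) + 33)*40 = ((-23 + 0) + 33)*40 = (-23 + 33)*40 = 10*40 = 400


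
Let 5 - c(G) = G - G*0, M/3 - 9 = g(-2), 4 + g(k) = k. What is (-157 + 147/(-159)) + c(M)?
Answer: -8582/53 ≈ -161.92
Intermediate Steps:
g(k) = -4 + k
M = 9 (M = 27 + 3*(-4 - 2) = 27 + 3*(-6) = 27 - 18 = 9)
c(G) = 5 - G (c(G) = 5 - (G - G*0) = 5 - (G - 1*0) = 5 - (G + 0) = 5 - G)
(-157 + 147/(-159)) + c(M) = (-157 + 147/(-159)) + (5 - 1*9) = (-157 + 147*(-1/159)) + (5 - 9) = (-157 - 49/53) - 4 = -8370/53 - 4 = -8582/53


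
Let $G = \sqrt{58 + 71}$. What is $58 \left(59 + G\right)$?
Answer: $3422 + 58 \sqrt{129} \approx 4080.8$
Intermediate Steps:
$G = \sqrt{129} \approx 11.358$
$58 \left(59 + G\right) = 58 \left(59 + \sqrt{129}\right) = 3422 + 58 \sqrt{129}$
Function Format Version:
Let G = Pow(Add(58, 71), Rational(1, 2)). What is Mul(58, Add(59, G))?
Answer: Add(3422, Mul(58, Pow(129, Rational(1, 2)))) ≈ 4080.8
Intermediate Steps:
G = Pow(129, Rational(1, 2)) ≈ 11.358
Mul(58, Add(59, G)) = Mul(58, Add(59, Pow(129, Rational(1, 2)))) = Add(3422, Mul(58, Pow(129, Rational(1, 2))))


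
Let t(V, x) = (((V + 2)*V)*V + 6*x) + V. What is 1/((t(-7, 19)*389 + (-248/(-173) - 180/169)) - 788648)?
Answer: -29237/24627191438 ≈ -1.1872e-6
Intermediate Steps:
t(V, x) = V + 6*x + V²*(2 + V) (t(V, x) = (((2 + V)*V)*V + 6*x) + V = ((V*(2 + V))*V + 6*x) + V = (V²*(2 + V) + 6*x) + V = (6*x + V²*(2 + V)) + V = V + 6*x + V²*(2 + V))
1/((t(-7, 19)*389 + (-248/(-173) - 180/169)) - 788648) = 1/(((-7 + (-7)³ + 2*(-7)² + 6*19)*389 + (-248/(-173) - 180/169)) - 788648) = 1/(((-7 - 343 + 2*49 + 114)*389 + (-248*(-1/173) - 180*1/169)) - 788648) = 1/(((-7 - 343 + 98 + 114)*389 + (248/173 - 180/169)) - 788648) = 1/((-138*389 + 10772/29237) - 788648) = 1/((-53682 + 10772/29237) - 788648) = 1/(-1569489862/29237 - 788648) = 1/(-24627191438/29237) = -29237/24627191438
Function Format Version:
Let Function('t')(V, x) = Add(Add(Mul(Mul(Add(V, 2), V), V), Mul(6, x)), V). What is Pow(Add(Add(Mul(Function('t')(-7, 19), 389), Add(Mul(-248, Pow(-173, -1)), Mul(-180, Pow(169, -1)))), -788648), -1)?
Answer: Rational(-29237, 24627191438) ≈ -1.1872e-6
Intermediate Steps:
Function('t')(V, x) = Add(V, Mul(6, x), Mul(Pow(V, 2), Add(2, V))) (Function('t')(V, x) = Add(Add(Mul(Mul(Add(2, V), V), V), Mul(6, x)), V) = Add(Add(Mul(Mul(V, Add(2, V)), V), Mul(6, x)), V) = Add(Add(Mul(Pow(V, 2), Add(2, V)), Mul(6, x)), V) = Add(Add(Mul(6, x), Mul(Pow(V, 2), Add(2, V))), V) = Add(V, Mul(6, x), Mul(Pow(V, 2), Add(2, V))))
Pow(Add(Add(Mul(Function('t')(-7, 19), 389), Add(Mul(-248, Pow(-173, -1)), Mul(-180, Pow(169, -1)))), -788648), -1) = Pow(Add(Add(Mul(Add(-7, Pow(-7, 3), Mul(2, Pow(-7, 2)), Mul(6, 19)), 389), Add(Mul(-248, Pow(-173, -1)), Mul(-180, Pow(169, -1)))), -788648), -1) = Pow(Add(Add(Mul(Add(-7, -343, Mul(2, 49), 114), 389), Add(Mul(-248, Rational(-1, 173)), Mul(-180, Rational(1, 169)))), -788648), -1) = Pow(Add(Add(Mul(Add(-7, -343, 98, 114), 389), Add(Rational(248, 173), Rational(-180, 169))), -788648), -1) = Pow(Add(Add(Mul(-138, 389), Rational(10772, 29237)), -788648), -1) = Pow(Add(Add(-53682, Rational(10772, 29237)), -788648), -1) = Pow(Add(Rational(-1569489862, 29237), -788648), -1) = Pow(Rational(-24627191438, 29237), -1) = Rational(-29237, 24627191438)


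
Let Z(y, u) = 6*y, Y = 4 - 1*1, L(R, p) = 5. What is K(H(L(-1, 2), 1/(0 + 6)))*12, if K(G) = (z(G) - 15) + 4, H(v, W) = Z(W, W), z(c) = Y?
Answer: -96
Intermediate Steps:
Y = 3 (Y = 4 - 1 = 3)
z(c) = 3
H(v, W) = 6*W
K(G) = -8 (K(G) = (3 - 15) + 4 = -12 + 4 = -8)
K(H(L(-1, 2), 1/(0 + 6)))*12 = -8*12 = -96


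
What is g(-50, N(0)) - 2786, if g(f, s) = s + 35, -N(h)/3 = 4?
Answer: -2763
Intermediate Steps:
N(h) = -12 (N(h) = -3*4 = -12)
g(f, s) = 35 + s
g(-50, N(0)) - 2786 = (35 - 12) - 2786 = 23 - 2786 = -2763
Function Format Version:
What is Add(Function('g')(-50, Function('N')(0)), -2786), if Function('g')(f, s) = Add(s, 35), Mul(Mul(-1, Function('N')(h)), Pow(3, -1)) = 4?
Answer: -2763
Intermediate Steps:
Function('N')(h) = -12 (Function('N')(h) = Mul(-3, 4) = -12)
Function('g')(f, s) = Add(35, s)
Add(Function('g')(-50, Function('N')(0)), -2786) = Add(Add(35, -12), -2786) = Add(23, -2786) = -2763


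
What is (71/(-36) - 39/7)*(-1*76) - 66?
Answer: 31961/63 ≈ 507.32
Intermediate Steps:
(71/(-36) - 39/7)*(-1*76) - 66 = (71*(-1/36) - 39*1/7)*(-76) - 66 = (-71/36 - 39/7)*(-76) - 66 = -1901/252*(-76) - 66 = 36119/63 - 66 = 31961/63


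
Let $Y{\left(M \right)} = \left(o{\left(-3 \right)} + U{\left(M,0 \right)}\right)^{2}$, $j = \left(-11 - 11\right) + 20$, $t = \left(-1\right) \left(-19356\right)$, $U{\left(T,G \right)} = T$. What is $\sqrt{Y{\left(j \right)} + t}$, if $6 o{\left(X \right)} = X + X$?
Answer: $\sqrt{19365} \approx 139.16$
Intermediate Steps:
$t = 19356$
$j = -2$ ($j = -22 + 20 = -2$)
$o{\left(X \right)} = \frac{X}{3}$ ($o{\left(X \right)} = \frac{X + X}{6} = \frac{2 X}{6} = \frac{X}{3}$)
$Y{\left(M \right)} = \left(-1 + M\right)^{2}$ ($Y{\left(M \right)} = \left(\frac{1}{3} \left(-3\right) + M\right)^{2} = \left(-1 + M\right)^{2}$)
$\sqrt{Y{\left(j \right)} + t} = \sqrt{\left(-1 - 2\right)^{2} + 19356} = \sqrt{\left(-3\right)^{2} + 19356} = \sqrt{9 + 19356} = \sqrt{19365}$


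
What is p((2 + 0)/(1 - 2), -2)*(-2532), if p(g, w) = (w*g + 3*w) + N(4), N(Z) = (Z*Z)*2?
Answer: -75960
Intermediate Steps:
N(Z) = 2*Z² (N(Z) = Z²*2 = 2*Z²)
p(g, w) = 32 + 3*w + g*w (p(g, w) = (w*g + 3*w) + 2*4² = (g*w + 3*w) + 2*16 = (3*w + g*w) + 32 = 32 + 3*w + g*w)
p((2 + 0)/(1 - 2), -2)*(-2532) = (32 + 3*(-2) + ((2 + 0)/(1 - 2))*(-2))*(-2532) = (32 - 6 + (2/(-1))*(-2))*(-2532) = (32 - 6 + (2*(-1))*(-2))*(-2532) = (32 - 6 - 2*(-2))*(-2532) = (32 - 6 + 4)*(-2532) = 30*(-2532) = -75960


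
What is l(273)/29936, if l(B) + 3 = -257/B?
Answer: -269/2043132 ≈ -0.00013166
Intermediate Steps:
l(B) = -3 - 257/B
l(273)/29936 = (-3 - 257/273)/29936 = (-3 - 257*1/273)*(1/29936) = (-3 - 257/273)*(1/29936) = -1076/273*1/29936 = -269/2043132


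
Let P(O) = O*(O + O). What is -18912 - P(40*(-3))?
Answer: -47712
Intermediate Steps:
P(O) = 2*O² (P(O) = O*(2*O) = 2*O²)
-18912 - P(40*(-3)) = -18912 - 2*(40*(-3))² = -18912 - 2*(-120)² = -18912 - 2*14400 = -18912 - 1*28800 = -18912 - 28800 = -47712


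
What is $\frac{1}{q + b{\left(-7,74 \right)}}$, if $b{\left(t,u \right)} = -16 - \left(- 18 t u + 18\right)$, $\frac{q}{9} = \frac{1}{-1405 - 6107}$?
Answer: $- \frac{2504}{23432435} \approx -0.00010686$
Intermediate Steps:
$q = - \frac{3}{2504}$ ($q = \frac{9}{-1405 - 6107} = \frac{9}{-7512} = 9 \left(- \frac{1}{7512}\right) = - \frac{3}{2504} \approx -0.0011981$)
$b{\left(t,u \right)} = -34 + 18 t u$ ($b{\left(t,u \right)} = -16 - \left(- 18 t u + 18\right) = -16 - \left(18 - 18 t u\right) = -16 + \left(-18 + 18 t u\right) = -34 + 18 t u$)
$\frac{1}{q + b{\left(-7,74 \right)}} = \frac{1}{- \frac{3}{2504} + \left(-34 + 18 \left(-7\right) 74\right)} = \frac{1}{- \frac{3}{2504} - 9358} = \frac{1}{- \frac{23432435}{2504}} = - \frac{2504}{23432435}$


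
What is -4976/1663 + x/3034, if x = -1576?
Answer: -8859036/2522771 ≈ -3.5116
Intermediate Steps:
-4976/1663 + x/3034 = -4976/1663 - 1576/3034 = -4976*1/1663 - 1576*1/3034 = -4976/1663 - 788/1517 = -8859036/2522771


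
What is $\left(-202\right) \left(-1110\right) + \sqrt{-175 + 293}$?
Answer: $224220 + \sqrt{118} \approx 2.2423 \cdot 10^{5}$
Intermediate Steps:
$\left(-202\right) \left(-1110\right) + \sqrt{-175 + 293} = 224220 + \sqrt{118}$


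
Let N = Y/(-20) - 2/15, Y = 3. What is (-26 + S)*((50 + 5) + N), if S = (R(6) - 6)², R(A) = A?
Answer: -42679/30 ≈ -1422.6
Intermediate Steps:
N = -17/60 (N = 3/(-20) - 2/15 = 3*(-1/20) - 2*1/15 = -3/20 - 2/15 = -17/60 ≈ -0.28333)
S = 0 (S = (6 - 6)² = 0² = 0)
(-26 + S)*((50 + 5) + N) = (-26 + 0)*((50 + 5) - 17/60) = -26*(55 - 17/60) = -26*3283/60 = -42679/30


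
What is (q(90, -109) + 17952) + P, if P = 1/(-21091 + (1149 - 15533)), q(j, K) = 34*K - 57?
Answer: 503354774/35475 ≈ 14189.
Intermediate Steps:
q(j, K) = -57 + 34*K
P = -1/35475 (P = 1/(-21091 - 14384) = 1/(-35475) = -1/35475 ≈ -2.8189e-5)
(q(90, -109) + 17952) + P = ((-57 + 34*(-109)) + 17952) - 1/35475 = ((-57 - 3706) + 17952) - 1/35475 = (-3763 + 17952) - 1/35475 = 14189 - 1/35475 = 503354774/35475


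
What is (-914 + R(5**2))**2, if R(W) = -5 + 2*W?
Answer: 755161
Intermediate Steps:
(-914 + R(5**2))**2 = (-914 + (-5 + 2*5**2))**2 = (-914 + (-5 + 2*25))**2 = (-914 + (-5 + 50))**2 = (-914 + 45)**2 = (-869)**2 = 755161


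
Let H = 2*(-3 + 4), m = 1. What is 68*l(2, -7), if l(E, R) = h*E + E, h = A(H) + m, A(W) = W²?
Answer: 816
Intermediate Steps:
H = 2 (H = 2*1 = 2)
h = 5 (h = 2² + 1 = 4 + 1 = 5)
l(E, R) = 6*E (l(E, R) = 5*E + E = 6*E)
68*l(2, -7) = 68*(6*2) = 68*12 = 816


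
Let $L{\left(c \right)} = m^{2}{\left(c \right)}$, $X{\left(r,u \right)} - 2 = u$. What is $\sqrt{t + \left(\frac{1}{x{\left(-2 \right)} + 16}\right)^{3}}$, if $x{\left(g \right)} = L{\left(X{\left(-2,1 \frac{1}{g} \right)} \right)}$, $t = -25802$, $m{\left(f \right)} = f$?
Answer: $\frac{i \sqrt{732731409610}}{5329} \approx 160.63 i$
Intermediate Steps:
$X{\left(r,u \right)} = 2 + u$
$L{\left(c \right)} = c^{2}$
$x{\left(g \right)} = \left(2 + \frac{1}{g}\right)^{2}$ ($x{\left(g \right)} = \left(2 + 1 \frac{1}{g}\right)^{2} = \left(2 + \frac{1}{g}\right)^{2}$)
$\sqrt{t + \left(\frac{1}{x{\left(-2 \right)} + 16}\right)^{3}} = \sqrt{-25802 + \left(\frac{1}{\frac{\left(1 + 2 \left(-2\right)\right)^{2}}{4} + 16}\right)^{3}} = \sqrt{-25802 + \left(\frac{1}{\frac{\left(1 - 4\right)^{2}}{4} + 16}\right)^{3}} = \sqrt{-25802 + \left(\frac{1}{\frac{\left(-3\right)^{2}}{4} + 16}\right)^{3}} = \sqrt{-25802 + \left(\frac{1}{\frac{1}{4} \cdot 9 + 16}\right)^{3}} = \sqrt{-25802 + \left(\frac{1}{\frac{9}{4} + 16}\right)^{3}} = \sqrt{-25802 + \left(\frac{1}{\frac{73}{4}}\right)^{3}} = \sqrt{-25802 + \left(\frac{4}{73}\right)^{3}} = \sqrt{-25802 + \frac{64}{389017}} = \sqrt{- \frac{10037416570}{389017}} = \frac{i \sqrt{732731409610}}{5329}$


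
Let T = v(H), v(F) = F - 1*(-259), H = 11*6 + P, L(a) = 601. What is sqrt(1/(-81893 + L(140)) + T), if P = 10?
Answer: sqrt(553452580537)/40646 ≈ 18.303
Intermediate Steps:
H = 76 (H = 11*6 + 10 = 66 + 10 = 76)
v(F) = 259 + F (v(F) = F + 259 = 259 + F)
T = 335 (T = 259 + 76 = 335)
sqrt(1/(-81893 + L(140)) + T) = sqrt(1/(-81893 + 601) + 335) = sqrt(1/(-81292) + 335) = sqrt(-1/81292 + 335) = sqrt(27232819/81292) = sqrt(553452580537)/40646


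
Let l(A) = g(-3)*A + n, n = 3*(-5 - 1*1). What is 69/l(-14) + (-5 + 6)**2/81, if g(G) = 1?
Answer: -5557/2592 ≈ -2.1439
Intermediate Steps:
n = -18 (n = 3*(-5 - 1) = 3*(-6) = -18)
l(A) = -18 + A (l(A) = 1*A - 18 = A - 18 = -18 + A)
69/l(-14) + (-5 + 6)**2/81 = 69/(-18 - 14) + (-5 + 6)**2/81 = 69/(-32) + 1**2*(1/81) = 69*(-1/32) + 1*(1/81) = -69/32 + 1/81 = -5557/2592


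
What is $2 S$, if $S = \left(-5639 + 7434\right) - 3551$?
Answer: $-3512$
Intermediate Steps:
$S = -1756$ ($S = 1795 - 3551 = -1756$)
$2 S = 2 \left(-1756\right) = -3512$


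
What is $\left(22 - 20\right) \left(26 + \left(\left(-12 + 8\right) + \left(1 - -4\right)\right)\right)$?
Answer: $54$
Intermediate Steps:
$\left(22 - 20\right) \left(26 + \left(\left(-12 + 8\right) + \left(1 - -4\right)\right)\right) = 2 \left(26 + \left(-4 + \left(1 + 4\right)\right)\right) = 2 \left(26 + \left(-4 + 5\right)\right) = 2 \left(26 + 1\right) = 2 \cdot 27 = 54$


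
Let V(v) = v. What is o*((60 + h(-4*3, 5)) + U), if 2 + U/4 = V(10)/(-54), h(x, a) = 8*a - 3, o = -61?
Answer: -145363/27 ≈ -5383.8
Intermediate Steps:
h(x, a) = -3 + 8*a
U = -236/27 (U = -8 + 4*(10/(-54)) = -8 + 4*(10*(-1/54)) = -8 + 4*(-5/27) = -8 - 20/27 = -236/27 ≈ -8.7407)
o*((60 + h(-4*3, 5)) + U) = -61*((60 + (-3 + 8*5)) - 236/27) = -61*((60 + (-3 + 40)) - 236/27) = -61*((60 + 37) - 236/27) = -61*(97 - 236/27) = -61*2383/27 = -145363/27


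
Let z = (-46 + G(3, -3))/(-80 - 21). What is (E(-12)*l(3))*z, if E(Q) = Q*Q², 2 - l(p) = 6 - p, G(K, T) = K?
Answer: 74304/101 ≈ 735.68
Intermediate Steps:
z = 43/101 (z = (-46 + 3)/(-80 - 21) = -43/(-101) = -43*(-1/101) = 43/101 ≈ 0.42574)
l(p) = -4 + p (l(p) = 2 - (6 - p) = 2 + (-6 + p) = -4 + p)
E(Q) = Q³
(E(-12)*l(3))*z = ((-12)³*(-4 + 3))*(43/101) = -1728*(-1)*(43/101) = 1728*(43/101) = 74304/101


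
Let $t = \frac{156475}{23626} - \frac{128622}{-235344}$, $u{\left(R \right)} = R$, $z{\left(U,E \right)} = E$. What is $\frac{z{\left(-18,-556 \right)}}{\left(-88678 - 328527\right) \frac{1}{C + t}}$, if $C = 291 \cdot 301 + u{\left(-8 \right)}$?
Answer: $\frac{5641339690747503}{48328308772990} \approx 116.73$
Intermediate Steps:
$C = 87583$ ($C = 291 \cdot 301 - 8 = 87591 - 8 = 87583$)
$t = \frac{3322022981}{463353112}$ ($t = 156475 \cdot \frac{1}{23626} - - \frac{21437}{39224} = \frac{156475}{23626} + \frac{21437}{39224} = \frac{3322022981}{463353112} \approx 7.1695$)
$\frac{z{\left(-18,-556 \right)}}{\left(-88678 - 328527\right) \frac{1}{C + t}} = - \frac{556}{\left(-88678 - 328527\right) \frac{1}{87583 + \frac{3322022981}{463353112}}} = - \frac{556}{\left(-88678 - 328527\right) \frac{1}{\frac{40585177631277}{463353112}}} = - \frac{556}{\left(-417205\right) \frac{463353112}{40585177631277}} = - \frac{556}{- \frac{193313235091960}{40585177631277}} = \left(-556\right) \left(- \frac{40585177631277}{193313235091960}\right) = \frac{5641339690747503}{48328308772990}$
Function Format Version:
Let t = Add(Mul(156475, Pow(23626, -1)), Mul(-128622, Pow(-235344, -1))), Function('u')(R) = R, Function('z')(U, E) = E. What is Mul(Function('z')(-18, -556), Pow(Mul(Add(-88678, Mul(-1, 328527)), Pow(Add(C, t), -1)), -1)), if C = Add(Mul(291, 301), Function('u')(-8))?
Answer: Rational(5641339690747503, 48328308772990) ≈ 116.73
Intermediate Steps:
C = 87583 (C = Add(Mul(291, 301), -8) = Add(87591, -8) = 87583)
t = Rational(3322022981, 463353112) (t = Add(Mul(156475, Rational(1, 23626)), Mul(-128622, Rational(-1, 235344))) = Add(Rational(156475, 23626), Rational(21437, 39224)) = Rational(3322022981, 463353112) ≈ 7.1695)
Mul(Function('z')(-18, -556), Pow(Mul(Add(-88678, Mul(-1, 328527)), Pow(Add(C, t), -1)), -1)) = Mul(-556, Pow(Mul(Add(-88678, Mul(-1, 328527)), Pow(Add(87583, Rational(3322022981, 463353112)), -1)), -1)) = Mul(-556, Pow(Mul(Add(-88678, -328527), Pow(Rational(40585177631277, 463353112), -1)), -1)) = Mul(-556, Pow(Mul(-417205, Rational(463353112, 40585177631277)), -1)) = Mul(-556, Pow(Rational(-193313235091960, 40585177631277), -1)) = Mul(-556, Rational(-40585177631277, 193313235091960)) = Rational(5641339690747503, 48328308772990)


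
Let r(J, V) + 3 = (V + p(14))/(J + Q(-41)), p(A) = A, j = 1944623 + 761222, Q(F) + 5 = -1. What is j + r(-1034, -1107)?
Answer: 2814076773/1040 ≈ 2.7058e+6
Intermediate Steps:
Q(F) = -6 (Q(F) = -5 - 1 = -6)
j = 2705845
r(J, V) = -3 + (14 + V)/(-6 + J) (r(J, V) = -3 + (V + 14)/(J - 6) = -3 + (14 + V)/(-6 + J))
j + r(-1034, -1107) = 2705845 + (32 - 1107 - 3*(-1034))/(-6 - 1034) = 2705845 + (32 - 1107 + 3102)/(-1040) = 2705845 - 1/1040*2027 = 2705845 - 2027/1040 = 2814076773/1040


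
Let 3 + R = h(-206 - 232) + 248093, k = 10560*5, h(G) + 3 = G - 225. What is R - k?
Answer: 194624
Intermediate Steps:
h(G) = -228 + G (h(G) = -3 + (G - 225) = -3 + (-225 + G) = -228 + G)
k = 52800
R = 247424 (R = -3 + ((-228 + (-206 - 232)) + 248093) = -3 + ((-228 - 438) + 248093) = -3 + (-666 + 248093) = -3 + 247427 = 247424)
R - k = 247424 - 1*52800 = 247424 - 52800 = 194624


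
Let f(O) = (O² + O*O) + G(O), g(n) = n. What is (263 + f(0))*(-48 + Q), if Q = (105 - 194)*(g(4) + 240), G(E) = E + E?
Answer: -5723932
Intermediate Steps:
G(E) = 2*E
Q = -21716 (Q = (105 - 194)*(4 + 240) = -89*244 = -21716)
f(O) = 2*O + 2*O² (f(O) = (O² + O*O) + 2*O = (O² + O²) + 2*O = 2*O² + 2*O = 2*O + 2*O²)
(263 + f(0))*(-48 + Q) = (263 + 2*0*(1 + 0))*(-48 - 21716) = (263 + 2*0*1)*(-21764) = (263 + 0)*(-21764) = 263*(-21764) = -5723932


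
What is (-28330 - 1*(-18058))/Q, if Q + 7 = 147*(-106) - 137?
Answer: 1712/2621 ≈ 0.65319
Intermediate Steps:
Q = -15726 (Q = -7 + (147*(-106) - 137) = -7 + (-15582 - 137) = -7 - 15719 = -15726)
(-28330 - 1*(-18058))/Q = (-28330 - 1*(-18058))/(-15726) = (-28330 + 18058)*(-1/15726) = -10272*(-1/15726) = 1712/2621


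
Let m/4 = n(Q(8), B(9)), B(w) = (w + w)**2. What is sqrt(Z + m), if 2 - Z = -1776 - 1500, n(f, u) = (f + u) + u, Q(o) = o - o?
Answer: sqrt(5870) ≈ 76.616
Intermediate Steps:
Q(o) = 0
B(w) = 4*w**2 (B(w) = (2*w)**2 = 4*w**2)
n(f, u) = f + 2*u
m = 2592 (m = 4*(0 + 2*(4*9**2)) = 4*(0 + 2*(4*81)) = 4*(0 + 2*324) = 4*(0 + 648) = 4*648 = 2592)
Z = 3278 (Z = 2 - (-1776 - 1500) = 2 - 1*(-3276) = 2 + 3276 = 3278)
sqrt(Z + m) = sqrt(3278 + 2592) = sqrt(5870)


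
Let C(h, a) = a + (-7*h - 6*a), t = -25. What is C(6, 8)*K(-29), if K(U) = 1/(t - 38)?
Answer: 82/63 ≈ 1.3016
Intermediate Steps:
C(h, a) = -7*h - 5*a
K(U) = -1/63 (K(U) = 1/(-25 - 38) = 1/(-63) = -1/63)
C(6, 8)*K(-29) = (-7*6 - 5*8)*(-1/63) = (-42 - 40)*(-1/63) = -82*(-1/63) = 82/63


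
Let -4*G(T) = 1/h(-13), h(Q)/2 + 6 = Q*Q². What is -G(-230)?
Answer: -1/17624 ≈ -5.6741e-5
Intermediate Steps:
h(Q) = -12 + 2*Q³ (h(Q) = -12 + 2*(Q*Q²) = -12 + 2*Q³)
G(T) = 1/17624 (G(T) = -1/(4*(-12 + 2*(-13)³)) = -1/(4*(-12 + 2*(-2197))) = -1/(4*(-12 - 4394)) = -¼/(-4406) = -¼*(-1/4406) = 1/17624)
-G(-230) = -1*1/17624 = -1/17624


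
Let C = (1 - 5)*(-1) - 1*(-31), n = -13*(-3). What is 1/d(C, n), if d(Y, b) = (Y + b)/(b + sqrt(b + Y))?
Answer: 39/74 + sqrt(74)/74 ≈ 0.64327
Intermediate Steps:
n = 39
C = 35 (C = -4*(-1) + 31 = 4 + 31 = 35)
d(Y, b) = (Y + b)/(b + sqrt(Y + b))
1/d(C, n) = 1/((35 + 39)/(39 + sqrt(35 + 39))) = 1/(74/(39 + sqrt(74))) = 39/74 + sqrt(74)/74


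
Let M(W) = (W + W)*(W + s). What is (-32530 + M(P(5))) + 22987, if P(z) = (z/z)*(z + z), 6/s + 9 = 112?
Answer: -962209/103 ≈ -9341.8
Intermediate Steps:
s = 6/103 (s = 6/(-9 + 112) = 6/103 ≈ 0.058252)
P(z) = 2*z (P(z) = 1*(2*z) = 2*z)
M(W) = 2*W*(6/103 + W) (M(W) = (W + W)*(W + 6/103) = (2*W)*(6/103 + W) = 2*W*(6/103 + W))
(-32530 + M(P(5))) + 22987 = (-32530 + 2*(2*5)*(6 + 103*(2*5))/103) + 22987 = (-32530 + (2/103)*10*(6 + 103*10)) + 22987 = (-32530 + (2/103)*10*(6 + 1030)) + 22987 = (-32530 + (2/103)*10*1036) + 22987 = (-32530 + 20720/103) + 22987 = -3329870/103 + 22987 = -962209/103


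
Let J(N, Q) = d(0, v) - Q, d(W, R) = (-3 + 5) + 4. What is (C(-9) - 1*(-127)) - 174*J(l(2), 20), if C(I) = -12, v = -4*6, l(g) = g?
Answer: 2551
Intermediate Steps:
v = -24
d(W, R) = 6 (d(W, R) = 2 + 4 = 6)
J(N, Q) = 6 - Q
(C(-9) - 1*(-127)) - 174*J(l(2), 20) = (-12 - 1*(-127)) - 174*(6 - 1*20) = (-12 + 127) - 174*(6 - 20) = 115 - 174*(-14) = 115 + 2436 = 2551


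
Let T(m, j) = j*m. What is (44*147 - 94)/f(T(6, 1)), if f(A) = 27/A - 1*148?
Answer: -12748/287 ≈ -44.418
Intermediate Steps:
f(A) = -148 + 27/A (f(A) = 27/A - 148 = -148 + 27/A)
(44*147 - 94)/f(T(6, 1)) = (44*147 - 94)/(-148 + 27/((1*6))) = (6468 - 94)/(-148 + 27/6) = 6374/(-148 + 27*(⅙)) = 6374/(-148 + 9/2) = 6374/(-287/2) = 6374*(-2/287) = -12748/287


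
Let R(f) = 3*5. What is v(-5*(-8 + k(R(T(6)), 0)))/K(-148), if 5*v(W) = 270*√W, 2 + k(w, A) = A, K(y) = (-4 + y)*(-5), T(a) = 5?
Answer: 27*√2/76 ≈ 0.50242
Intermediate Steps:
K(y) = 20 - 5*y
R(f) = 15
k(w, A) = -2 + A
v(W) = 54*√W (v(W) = (270*√W)/5 = 54*√W)
v(-5*(-8 + k(R(T(6)), 0)))/K(-148) = (54*√(-5*(-8 + (-2 + 0))))/(20 - 5*(-148)) = (54*√(-5*(-8 - 2)))/(20 + 740) = (54*√(-5*(-10)))/760 = (54*√50)*(1/760) = (54*(5*√2))*(1/760) = (270*√2)*(1/760) = 27*√2/76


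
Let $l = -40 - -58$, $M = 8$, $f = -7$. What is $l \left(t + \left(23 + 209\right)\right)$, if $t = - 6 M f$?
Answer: $10224$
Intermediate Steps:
$l = 18$ ($l = -40 + 58 = 18$)
$t = 336$ ($t = \left(-6\right) 8 \left(-7\right) = \left(-48\right) \left(-7\right) = 336$)
$l \left(t + \left(23 + 209\right)\right) = 18 \left(336 + \left(23 + 209\right)\right) = 18 \left(336 + 232\right) = 18 \cdot 568 = 10224$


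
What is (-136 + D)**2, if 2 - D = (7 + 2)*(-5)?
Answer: 7921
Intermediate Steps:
D = 47 (D = 2 - (7 + 2)*(-5) = 2 - 9*(-5) = 2 - 1*(-45) = 2 + 45 = 47)
(-136 + D)**2 = (-136 + 47)**2 = (-89)**2 = 7921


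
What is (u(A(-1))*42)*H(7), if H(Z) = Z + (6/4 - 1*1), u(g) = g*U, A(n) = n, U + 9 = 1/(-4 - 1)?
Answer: 2898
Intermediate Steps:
U = -46/5 (U = -9 + 1/(-4 - 1) = -9 + 1/(-5) = -9 - ⅕ = -46/5 ≈ -9.2000)
u(g) = -46*g/5 (u(g) = g*(-46/5) = -46*g/5)
H(Z) = ½ + Z (H(Z) = Z + (6*(¼) - 1) = Z + (3/2 - 1) = Z + ½ = ½ + Z)
(u(A(-1))*42)*H(7) = (-46/5*(-1)*42)*(½ + 7) = ((46/5)*42)*(15/2) = (1932/5)*(15/2) = 2898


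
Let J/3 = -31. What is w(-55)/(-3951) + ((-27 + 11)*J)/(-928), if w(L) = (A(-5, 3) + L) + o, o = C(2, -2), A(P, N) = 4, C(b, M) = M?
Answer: -364369/229158 ≈ -1.5900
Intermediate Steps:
J = -93 (J = 3*(-31) = -93)
o = -2
w(L) = 2 + L (w(L) = (4 + L) - 2 = 2 + L)
w(-55)/(-3951) + ((-27 + 11)*J)/(-928) = (2 - 55)/(-3951) + ((-27 + 11)*(-93))/(-928) = -53*(-1/3951) - 16*(-93)*(-1/928) = 53/3951 + 1488*(-1/928) = 53/3951 - 93/58 = -364369/229158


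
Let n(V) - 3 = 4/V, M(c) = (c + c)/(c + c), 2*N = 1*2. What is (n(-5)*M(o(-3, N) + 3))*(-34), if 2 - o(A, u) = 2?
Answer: -374/5 ≈ -74.800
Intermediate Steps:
N = 1 (N = (1*2)/2 = (½)*2 = 1)
o(A, u) = 0 (o(A, u) = 2 - 1*2 = 2 - 2 = 0)
M(c) = 1 (M(c) = (2*c)/((2*c)) = (2*c)*(1/(2*c)) = 1)
n(V) = 3 + 4/V
(n(-5)*M(o(-3, N) + 3))*(-34) = ((3 + 4/(-5))*1)*(-34) = ((3 + 4*(-⅕))*1)*(-34) = ((3 - ⅘)*1)*(-34) = ((11/5)*1)*(-34) = (11/5)*(-34) = -374/5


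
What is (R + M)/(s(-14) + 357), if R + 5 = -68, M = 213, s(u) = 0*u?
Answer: 20/51 ≈ 0.39216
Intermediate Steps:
s(u) = 0
R = -73 (R = -5 - 68 = -73)
(R + M)/(s(-14) + 357) = (-73 + 213)/(0 + 357) = 140/357 = 140*(1/357) = 20/51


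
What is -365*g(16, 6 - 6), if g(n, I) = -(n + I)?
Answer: 5840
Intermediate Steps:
g(n, I) = -I - n (g(n, I) = -(I + n) = -I - n)
-365*g(16, 6 - 6) = -365*(-(6 - 6) - 1*16) = -365*(-1*0 - 16) = -365*(0 - 16) = -365*(-16) = 5840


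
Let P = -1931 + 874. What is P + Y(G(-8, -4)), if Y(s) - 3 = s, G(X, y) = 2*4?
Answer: -1046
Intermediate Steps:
G(X, y) = 8
Y(s) = 3 + s
P = -1057
P + Y(G(-8, -4)) = -1057 + (3 + 8) = -1057 + 11 = -1046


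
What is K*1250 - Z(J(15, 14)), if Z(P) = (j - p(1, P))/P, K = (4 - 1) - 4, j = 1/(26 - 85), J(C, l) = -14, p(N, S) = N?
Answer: -516280/413 ≈ -1250.1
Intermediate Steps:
j = -1/59 (j = 1/(-59) = -1/59 ≈ -0.016949)
K = -1 (K = 3 - 4 = -1)
Z(P) = -60/(59*P) (Z(P) = (-1/59 - 1*1)/P = (-1/59 - 1)/P = -60/(59*P))
K*1250 - Z(J(15, 14)) = -1*1250 - (-60)/(59*(-14)) = -1250 - (-60)*(-1)/(59*14) = -1250 - 1*30/413 = -1250 - 30/413 = -516280/413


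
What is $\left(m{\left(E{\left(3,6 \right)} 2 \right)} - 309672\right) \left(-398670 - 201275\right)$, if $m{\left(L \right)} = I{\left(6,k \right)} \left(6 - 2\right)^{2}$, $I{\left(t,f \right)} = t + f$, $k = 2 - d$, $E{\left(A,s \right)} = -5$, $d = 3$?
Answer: $185738172440$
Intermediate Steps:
$k = -1$ ($k = 2 - 3 = -1$)
$I{\left(t,f \right)} = f + t$
$m{\left(L \right)} = 80$ ($m{\left(L \right)} = \left(-1 + 6\right) \left(6 - 2\right)^{2} = 5 \cdot 4^{2} = 5 \cdot 16 = 80$)
$\left(m{\left(E{\left(3,6 \right)} 2 \right)} - 309672\right) \left(-398670 - 201275\right) = \left(80 - 309672\right) \left(-398670 - 201275\right) = \left(-309592\right) \left(-599945\right) = 185738172440$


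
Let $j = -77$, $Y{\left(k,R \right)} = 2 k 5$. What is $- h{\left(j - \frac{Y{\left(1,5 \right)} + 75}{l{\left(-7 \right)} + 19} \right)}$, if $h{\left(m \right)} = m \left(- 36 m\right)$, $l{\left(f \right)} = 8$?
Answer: $\frac{18731584}{81} \approx 2.3125 \cdot 10^{5}$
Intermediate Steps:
$Y{\left(k,R \right)} = 10 k$
$h{\left(m \right)} = - 36 m^{2}$
$- h{\left(j - \frac{Y{\left(1,5 \right)} + 75}{l{\left(-7 \right)} + 19} \right)} = - \left(-36\right) \left(-77 - \frac{10 \cdot 1 + 75}{8 + 19}\right)^{2} = - \left(-36\right) \left(-77 - \frac{10 + 75}{27}\right)^{2} = - \left(-36\right) \left(-77 - 85 \cdot \frac{1}{27}\right)^{2} = - \left(-36\right) \left(-77 - \frac{85}{27}\right)^{2} = - \left(-36\right) \left(- \frac{2164}{27}\right)^{2} = - \frac{\left(-36\right) 4682896}{729} = \left(-1\right) \left(- \frac{18731584}{81}\right) = \frac{18731584}{81}$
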